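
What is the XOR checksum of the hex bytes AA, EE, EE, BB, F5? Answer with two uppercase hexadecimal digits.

E4

XOR the bytes together:
  start with 0xAA
  0xAA ⊕ 0xEE = 0x44
  0x44 ⊕ 0xEE = 0xAA
  0xAA ⊕ 0xBB = 0x11
  0x11 ⊕ 0xF5 = 0xE4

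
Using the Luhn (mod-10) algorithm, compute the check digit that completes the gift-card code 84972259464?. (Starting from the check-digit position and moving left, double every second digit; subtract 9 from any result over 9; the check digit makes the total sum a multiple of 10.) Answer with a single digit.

5

Partial digits right→left: 4 6 4 9 5 2 2 7 9 4 8
Double every second digit counting from the check-digit position (so the 1st, 3rd, 5th, ... of the partial from the right).
  doubled (with −9 where >9): 8 8 1 4 9 7 → sum 37
  kept as-is: 6 9 2 7 4 → sum 28
Total = 37 + 28 = 65.
Check digit = (10 − (65 mod 10)) mod 10 = 5.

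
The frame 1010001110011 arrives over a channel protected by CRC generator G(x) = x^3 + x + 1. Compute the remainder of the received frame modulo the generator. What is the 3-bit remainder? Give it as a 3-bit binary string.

Modulo-2 division of 1010001110011 by 1011:
  pos 0: 1010 XOR 1011 = 0001
  pos 3: 1001 XOR 1011 = 0010
  pos 5: 1011 XOR 1011 = 0000
Remainder = 011 (nonzero — an error is detected).

011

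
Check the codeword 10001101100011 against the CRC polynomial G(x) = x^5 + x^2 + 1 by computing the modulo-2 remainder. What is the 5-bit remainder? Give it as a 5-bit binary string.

Modulo-2 division of 10001101100011 by 100101:
  pos 0: 100011 XOR 100101 = 000110
  pos 3: 110011 XOR 100101 = 010110
  pos 4: 101100 XOR 100101 = 001001
  pos 6: 100100 XOR 100101 = 000001
Remainder = 00111 (nonzero — an error is detected).

00111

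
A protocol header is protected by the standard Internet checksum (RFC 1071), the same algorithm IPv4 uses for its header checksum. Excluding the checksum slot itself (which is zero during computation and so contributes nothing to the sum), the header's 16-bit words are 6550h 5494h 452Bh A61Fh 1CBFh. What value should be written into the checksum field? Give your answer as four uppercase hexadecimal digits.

3E11

One's-complement addition (fold any carry out of bit 15 back into bit 0):
  0x6550 + 0x5494 = 0x0B9E4
  0xB9E4 + 0x452B = 0x0FF0F
  0xFF0F + 0xA61F = 0x1A52E → wrap carry → 0xA52F
  0xA52F + 0x1CBF = 0x0C1EE
One's-complement sum = 0xC1EE.
Checksum = ~0xC1EE & 0xFFFF = 0x3E11.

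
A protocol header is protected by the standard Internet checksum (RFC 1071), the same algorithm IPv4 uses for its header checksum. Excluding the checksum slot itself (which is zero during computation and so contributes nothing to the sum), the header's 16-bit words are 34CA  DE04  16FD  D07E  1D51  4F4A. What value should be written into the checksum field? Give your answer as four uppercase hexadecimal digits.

One's-complement addition (fold any carry out of bit 15 back into bit 0):
  0x34CA + 0xDE04 = 0x112CE → wrap carry → 0x12CF
  0x12CF + 0x16FD = 0x029CC
  0x29CC + 0xD07E = 0x0FA4A
  0xFA4A + 0x1D51 = 0x1179B → wrap carry → 0x179C
  0x179C + 0x4F4A = 0x066E6
One's-complement sum = 0x66E6.
Checksum = ~0x66E6 & 0xFFFF = 0x9919.

9919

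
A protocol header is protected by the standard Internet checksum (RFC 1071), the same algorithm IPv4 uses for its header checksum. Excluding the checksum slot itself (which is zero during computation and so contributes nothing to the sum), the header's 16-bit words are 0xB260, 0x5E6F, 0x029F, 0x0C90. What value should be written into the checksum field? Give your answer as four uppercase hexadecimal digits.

One's-complement addition (fold any carry out of bit 15 back into bit 0):
  0xB260 + 0x5E6F = 0x110CF → wrap carry → 0x10D0
  0x10D0 + 0x029F = 0x0136F
  0x136F + 0x0C90 = 0x01FFF
One's-complement sum = 0x1FFF.
Checksum = ~0x1FFF & 0xFFFF = 0xE000.

E000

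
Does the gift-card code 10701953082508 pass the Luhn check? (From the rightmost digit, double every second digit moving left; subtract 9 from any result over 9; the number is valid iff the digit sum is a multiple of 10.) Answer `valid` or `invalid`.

invalid

From the right, keep odd positions and double even positions (subtract 9 from any doubled value over 9):
  doubled (positions 2,4,...): 0 4 0 1 2 5 2 → sum 14
  kept (positions 1,3,...): 8 5 8 3 9 0 0 → sum 33
Total = 47.
47 mod 10 = 7, so the number is invalid.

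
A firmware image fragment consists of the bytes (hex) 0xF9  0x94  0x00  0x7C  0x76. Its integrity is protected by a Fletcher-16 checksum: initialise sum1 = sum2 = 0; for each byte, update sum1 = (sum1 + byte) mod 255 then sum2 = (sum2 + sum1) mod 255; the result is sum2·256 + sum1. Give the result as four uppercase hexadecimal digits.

A381

Running sums (mod 255):
  after byte 0 (0xF9): sum1=249, sum2=249
  after byte 1 (0x94): sum1=142, sum2=136
  after byte 2 (0x00): sum1=142, sum2=23
  after byte 3 (0x7C): sum1=11, sum2=34
  after byte 4 (0x76): sum1=129, sum2=163
Checksum = sum2·256 + sum1 = 163·256 + 129 = 41857 = 0xA381.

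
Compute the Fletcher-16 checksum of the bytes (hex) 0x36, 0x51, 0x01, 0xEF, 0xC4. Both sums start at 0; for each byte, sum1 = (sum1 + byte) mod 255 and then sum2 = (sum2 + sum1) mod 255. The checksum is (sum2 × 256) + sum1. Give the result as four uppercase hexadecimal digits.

FB3D

Running sums (mod 255):
  after byte 0 (0x36): sum1=54, sum2=54
  after byte 1 (0x51): sum1=135, sum2=189
  after byte 2 (0x01): sum1=136, sum2=70
  after byte 3 (0xEF): sum1=120, sum2=190
  after byte 4 (0xC4): sum1=61, sum2=251
Checksum = sum2·256 + sum1 = 251·256 + 61 = 64317 = 0xFB3D.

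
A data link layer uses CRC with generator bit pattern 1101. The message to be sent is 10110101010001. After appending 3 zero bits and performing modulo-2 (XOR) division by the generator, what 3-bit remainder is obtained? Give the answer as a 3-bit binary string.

100

Append 3 zeros: 10110101010001000. Divide by 1101 (XOR where the leading bit is 1):
  pos 0: 1011 XOR 1101 = 0110
  pos 1: 1100 XOR 1101 = 0001
  pos 4: 1101 XOR 1101 = 0000
  pos 9: 1000 XOR 1101 = 0101
  pos 10: 1011 XOR 1101 = 0110
  pos 11: 1100 XOR 1101 = 0001
Remainder (last 3 bits) = 100. This is the CRC / FCS.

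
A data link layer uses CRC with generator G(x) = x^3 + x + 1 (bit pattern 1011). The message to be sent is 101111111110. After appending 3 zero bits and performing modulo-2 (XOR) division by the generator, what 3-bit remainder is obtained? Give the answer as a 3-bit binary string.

Append 3 zeros: 101111111110000. Divide by 1011 (XOR where the leading bit is 1):
  pos 0: 1011 XOR 1011 = 0000
  pos 4: 1111 XOR 1011 = 0100
  pos 5: 1001 XOR 1011 = 0010
  pos 7: 1011 XOR 1011 = 0000
Remainder (last 3 bits) = 000. This is the CRC / FCS.

000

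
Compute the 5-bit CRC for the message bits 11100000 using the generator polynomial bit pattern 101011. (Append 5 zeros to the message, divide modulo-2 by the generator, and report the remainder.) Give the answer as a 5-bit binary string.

Append 5 zeros: 1110000000000. Divide by 101011 (XOR where the leading bit is 1):
  pos 0: 111000 XOR 101011 = 010011
  pos 1: 100110 XOR 101011 = 001101
  pos 3: 110100 XOR 101011 = 011111
  pos 4: 111110 XOR 101011 = 010101
  pos 5: 101010 XOR 101011 = 000001
Remainder (last 5 bits) = 00100. This is the CRC / FCS.

00100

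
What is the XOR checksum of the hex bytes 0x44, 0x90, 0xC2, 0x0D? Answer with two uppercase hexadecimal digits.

XOR the bytes together:
  start with 0x44
  0x44 ⊕ 0x90 = 0xD4
  0xD4 ⊕ 0xC2 = 0x16
  0x16 ⊕ 0x0D = 0x1B

1B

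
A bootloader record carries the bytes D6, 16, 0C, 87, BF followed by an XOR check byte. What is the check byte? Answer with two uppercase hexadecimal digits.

XOR the bytes together:
  start with 0xD6
  0xD6 ⊕ 0x16 = 0xC0
  0xC0 ⊕ 0x0C = 0xCC
  0xCC ⊕ 0x87 = 0x4B
  0x4B ⊕ 0xBF = 0xF4

F4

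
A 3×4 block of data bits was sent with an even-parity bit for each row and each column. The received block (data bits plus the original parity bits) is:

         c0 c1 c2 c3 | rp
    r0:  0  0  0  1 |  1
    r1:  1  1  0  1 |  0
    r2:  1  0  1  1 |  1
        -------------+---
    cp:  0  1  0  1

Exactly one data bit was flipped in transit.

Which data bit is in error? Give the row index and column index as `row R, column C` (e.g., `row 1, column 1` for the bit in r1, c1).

row 1, column 2

Recompute each row's even parity and compare to rp:
  r0: data parity 1, sent rp 1 → ok
  r1: data parity 1, sent rp 0 → mismatch
  r2: data parity 1, sent rp 1 → ok
Recompute each column's even parity and compare to cp:
  c0: data parity 0, sent cp 0 → ok
  c1: data parity 1, sent cp 1 → ok
  c2: data parity 1, sent cp 0 → mismatch
  c3: data parity 1, sent cp 1 → ok
Exactly one row (r1) and one column (c2) fail → the flipped bit is at their intersection.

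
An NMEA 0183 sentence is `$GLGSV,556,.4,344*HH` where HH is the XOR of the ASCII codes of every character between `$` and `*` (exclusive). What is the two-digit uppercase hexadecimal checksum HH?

7A

XOR the ASCII codes of the payload characters:
  'G' = 0x47 → acc = 0x47
  'L' = 0x4C → acc = 0x0B
  'G' = 0x47 → acc = 0x4C
  'S' = 0x53 → acc = 0x1F
  'V' = 0x56 → acc = 0x49
  ',' = 0x2C → acc = 0x65
  '5' = 0x35 → acc = 0x50
  '5' = 0x35 → acc = 0x65
  '6' = 0x36 → acc = 0x53
  ',' = 0x2C → acc = 0x7F
  '.' = 0x2E → acc = 0x51
  '4' = 0x34 → acc = 0x65
  ',' = 0x2C → acc = 0x49
  '3' = 0x33 → acc = 0x7A
  '4' = 0x34 → acc = 0x4E
  '4' = 0x34 → acc = 0x7A
Checksum = 0x7A.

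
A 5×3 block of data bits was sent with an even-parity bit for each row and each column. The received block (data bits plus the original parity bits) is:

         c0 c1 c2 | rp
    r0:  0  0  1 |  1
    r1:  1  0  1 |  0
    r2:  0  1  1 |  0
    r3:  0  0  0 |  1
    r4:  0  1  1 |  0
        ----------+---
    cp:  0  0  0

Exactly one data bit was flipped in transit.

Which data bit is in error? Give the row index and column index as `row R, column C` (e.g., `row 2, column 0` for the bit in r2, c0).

Recompute each row's even parity and compare to rp:
  r0: data parity 1, sent rp 1 → ok
  r1: data parity 0, sent rp 0 → ok
  r2: data parity 0, sent rp 0 → ok
  r3: data parity 0, sent rp 1 → mismatch
  r4: data parity 0, sent rp 0 → ok
Recompute each column's even parity and compare to cp:
  c0: data parity 1, sent cp 0 → mismatch
  c1: data parity 0, sent cp 0 → ok
  c2: data parity 0, sent cp 0 → ok
Exactly one row (r3) and one column (c0) fail → the flipped bit is at their intersection.

row 3, column 0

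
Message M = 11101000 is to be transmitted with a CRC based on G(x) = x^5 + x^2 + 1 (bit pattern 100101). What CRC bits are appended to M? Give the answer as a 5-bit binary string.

Append 5 zeros: 1110100000000. Divide by 100101 (XOR where the leading bit is 1):
  pos 0: 111010 XOR 100101 = 011111
  pos 1: 111110 XOR 100101 = 011011
  pos 2: 110110 XOR 100101 = 010011
  pos 3: 100110 XOR 100101 = 000011
  pos 7: 110000 XOR 100101 = 010101
Remainder (last 5 bits) = 10101. This is the CRC / FCS.

10101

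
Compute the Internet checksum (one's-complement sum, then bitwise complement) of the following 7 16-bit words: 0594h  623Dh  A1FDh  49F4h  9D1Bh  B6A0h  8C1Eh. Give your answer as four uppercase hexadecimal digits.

CC61

One's-complement addition (fold any carry out of bit 15 back into bit 0):
  0x0594 + 0x623D = 0x067D1
  0x67D1 + 0xA1FD = 0x109CE → wrap carry → 0x09CF
  0x09CF + 0x49F4 = 0x053C3
  0x53C3 + 0x9D1B = 0x0F0DE
  0xF0DE + 0xB6A0 = 0x1A77E → wrap carry → 0xA77F
  0xA77F + 0x8C1E = 0x1339D → wrap carry → 0x339E
One's-complement sum = 0x339E.
Checksum = ~0x339E & 0xFFFF = 0xCC61.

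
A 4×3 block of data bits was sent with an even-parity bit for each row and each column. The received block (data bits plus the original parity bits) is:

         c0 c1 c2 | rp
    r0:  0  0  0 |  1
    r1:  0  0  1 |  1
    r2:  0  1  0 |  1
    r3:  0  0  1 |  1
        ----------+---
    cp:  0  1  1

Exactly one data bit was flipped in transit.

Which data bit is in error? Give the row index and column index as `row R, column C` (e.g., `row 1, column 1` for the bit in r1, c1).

row 0, column 2

Recompute each row's even parity and compare to rp:
  r0: data parity 0, sent rp 1 → mismatch
  r1: data parity 1, sent rp 1 → ok
  r2: data parity 1, sent rp 1 → ok
  r3: data parity 1, sent rp 1 → ok
Recompute each column's even parity and compare to cp:
  c0: data parity 0, sent cp 0 → ok
  c1: data parity 1, sent cp 1 → ok
  c2: data parity 0, sent cp 1 → mismatch
Exactly one row (r0) and one column (c2) fail → the flipped bit is at their intersection.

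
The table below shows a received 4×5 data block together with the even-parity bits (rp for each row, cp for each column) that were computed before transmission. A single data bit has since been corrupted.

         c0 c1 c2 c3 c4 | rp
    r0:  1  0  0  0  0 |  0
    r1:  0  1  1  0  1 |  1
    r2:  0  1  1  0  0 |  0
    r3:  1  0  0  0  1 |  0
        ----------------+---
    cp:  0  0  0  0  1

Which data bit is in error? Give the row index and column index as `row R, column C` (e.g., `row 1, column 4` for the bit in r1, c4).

Recompute each row's even parity and compare to rp:
  r0: data parity 1, sent rp 0 → mismatch
  r1: data parity 1, sent rp 1 → ok
  r2: data parity 0, sent rp 0 → ok
  r3: data parity 0, sent rp 0 → ok
Recompute each column's even parity and compare to cp:
  c0: data parity 0, sent cp 0 → ok
  c1: data parity 0, sent cp 0 → ok
  c2: data parity 0, sent cp 0 → ok
  c3: data parity 0, sent cp 0 → ok
  c4: data parity 0, sent cp 1 → mismatch
Exactly one row (r0) and one column (c4) fail → the flipped bit is at their intersection.

row 0, column 4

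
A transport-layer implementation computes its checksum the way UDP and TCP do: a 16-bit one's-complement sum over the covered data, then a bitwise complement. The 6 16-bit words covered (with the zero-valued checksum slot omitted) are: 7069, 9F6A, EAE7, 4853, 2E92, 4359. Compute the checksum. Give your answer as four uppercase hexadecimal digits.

4B05

One's-complement addition (fold any carry out of bit 15 back into bit 0):
  0x7069 + 0x9F6A = 0x10FD3 → wrap carry → 0x0FD4
  0x0FD4 + 0xEAE7 = 0x0FABB
  0xFABB + 0x4853 = 0x1430E → wrap carry → 0x430F
  0x430F + 0x2E92 = 0x071A1
  0x71A1 + 0x4359 = 0x0B4FA
One's-complement sum = 0xB4FA.
Checksum = ~0xB4FA & 0xFFFF = 0x4B05.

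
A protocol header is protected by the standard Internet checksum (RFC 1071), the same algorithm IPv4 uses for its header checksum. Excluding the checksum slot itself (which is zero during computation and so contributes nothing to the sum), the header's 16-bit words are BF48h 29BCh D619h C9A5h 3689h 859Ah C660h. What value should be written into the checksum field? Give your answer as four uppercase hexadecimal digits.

One's-complement addition (fold any carry out of bit 15 back into bit 0):
  0xBF48 + 0x29BC = 0x0E904
  0xE904 + 0xD619 = 0x1BF1D → wrap carry → 0xBF1E
  0xBF1E + 0xC9A5 = 0x188C3 → wrap carry → 0x88C4
  0x88C4 + 0x3689 = 0x0BF4D
  0xBF4D + 0x859A = 0x144E7 → wrap carry → 0x44E8
  0x44E8 + 0xC660 = 0x10B48 → wrap carry → 0x0B49
One's-complement sum = 0x0B49.
Checksum = ~0x0B49 & 0xFFFF = 0xF4B6.

F4B6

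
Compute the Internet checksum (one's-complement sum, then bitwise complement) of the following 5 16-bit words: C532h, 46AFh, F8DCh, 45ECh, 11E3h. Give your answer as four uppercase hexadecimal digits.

One's-complement addition (fold any carry out of bit 15 back into bit 0):
  0xC532 + 0x46AF = 0x10BE1 → wrap carry → 0x0BE2
  0x0BE2 + 0xF8DC = 0x104BE → wrap carry → 0x04BF
  0x04BF + 0x45EC = 0x04AAB
  0x4AAB + 0x11E3 = 0x05C8E
One's-complement sum = 0x5C8E.
Checksum = ~0x5C8E & 0xFFFF = 0xA371.

A371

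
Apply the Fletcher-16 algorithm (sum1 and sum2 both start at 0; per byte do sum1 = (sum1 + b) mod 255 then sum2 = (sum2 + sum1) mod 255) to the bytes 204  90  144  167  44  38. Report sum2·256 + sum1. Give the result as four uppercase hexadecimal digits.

Running sums (mod 255):
  after byte 0 (204): sum1=204, sum2=204
  after byte 1 (90): sum1=39, sum2=243
  after byte 2 (144): sum1=183, sum2=171
  after byte 3 (167): sum1=95, sum2=11
  after byte 4 (44): sum1=139, sum2=150
  after byte 5 (38): sum1=177, sum2=72
Checksum = sum2·256 + sum1 = 72·256 + 177 = 18609 = 0x48B1.

48B1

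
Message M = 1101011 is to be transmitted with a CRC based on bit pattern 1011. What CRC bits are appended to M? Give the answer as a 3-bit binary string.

110

Append 3 zeros: 1101011000. Divide by 1011 (XOR where the leading bit is 1):
  pos 0: 1101 XOR 1011 = 0110
  pos 1: 1100 XOR 1011 = 0111
  pos 2: 1111 XOR 1011 = 0100
  pos 3: 1001 XOR 1011 = 0010
  pos 5: 1000 XOR 1011 = 0011
Remainder (last 3 bits) = 110. This is the CRC / FCS.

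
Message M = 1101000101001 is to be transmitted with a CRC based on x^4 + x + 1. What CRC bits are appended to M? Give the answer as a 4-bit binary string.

1100

Append 4 zeros: 11010001010010000. Divide by 10011 (XOR where the leading bit is 1):
  pos 0: 11010 XOR 10011 = 01001
  pos 1: 10010 XOR 10011 = 00001
  pos 5: 10101 XOR 10011 = 00110
  pos 7: 11000 XOR 10011 = 01011
  pos 8: 10111 XOR 10011 = 00100
  pos 10: 10000 XOR 10011 = 00011
Remainder (last 4 bits) = 1100. This is the CRC / FCS.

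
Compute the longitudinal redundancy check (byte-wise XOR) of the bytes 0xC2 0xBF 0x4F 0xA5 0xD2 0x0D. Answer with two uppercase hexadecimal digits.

48

XOR the bytes together:
  start with 0xC2
  0xC2 ⊕ 0xBF = 0x7D
  0x7D ⊕ 0x4F = 0x32
  0x32 ⊕ 0xA5 = 0x97
  0x97 ⊕ 0xD2 = 0x45
  0x45 ⊕ 0x0D = 0x48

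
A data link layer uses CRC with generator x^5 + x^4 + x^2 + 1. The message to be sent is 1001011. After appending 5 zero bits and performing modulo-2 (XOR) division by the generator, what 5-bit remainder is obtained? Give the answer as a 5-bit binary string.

Append 5 zeros: 100101100000. Divide by 110101 (XOR where the leading bit is 1):
  pos 0: 100101 XOR 110101 = 010000
  pos 1: 100001 XOR 110101 = 010100
  pos 2: 101000 XOR 110101 = 011101
  pos 3: 111010 XOR 110101 = 001111
  pos 5: 111100 XOR 110101 = 001001
Remainder (last 5 bits) = 10010. This is the CRC / FCS.

10010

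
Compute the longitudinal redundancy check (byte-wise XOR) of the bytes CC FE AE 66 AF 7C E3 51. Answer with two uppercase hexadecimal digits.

9B

XOR the bytes together:
  start with 0xCC
  0xCC ⊕ 0xFE = 0x32
  0x32 ⊕ 0xAE = 0x9C
  0x9C ⊕ 0x66 = 0xFA
  0xFA ⊕ 0xAF = 0x55
  0x55 ⊕ 0x7C = 0x29
  0x29 ⊕ 0xE3 = 0xCA
  0xCA ⊕ 0x51 = 0x9B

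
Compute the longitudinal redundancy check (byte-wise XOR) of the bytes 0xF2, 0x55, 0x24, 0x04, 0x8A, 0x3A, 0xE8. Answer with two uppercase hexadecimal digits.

DF

XOR the bytes together:
  start with 0xF2
  0xF2 ⊕ 0x55 = 0xA7
  0xA7 ⊕ 0x24 = 0x83
  0x83 ⊕ 0x04 = 0x87
  0x87 ⊕ 0x8A = 0x0D
  0x0D ⊕ 0x3A = 0x37
  0x37 ⊕ 0xE8 = 0xDF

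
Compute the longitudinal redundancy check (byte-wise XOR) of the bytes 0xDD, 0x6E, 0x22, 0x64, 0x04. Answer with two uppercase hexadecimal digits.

XOR the bytes together:
  start with 0xDD
  0xDD ⊕ 0x6E = 0xB3
  0xB3 ⊕ 0x22 = 0x91
  0x91 ⊕ 0x64 = 0xF5
  0xF5 ⊕ 0x04 = 0xF1

F1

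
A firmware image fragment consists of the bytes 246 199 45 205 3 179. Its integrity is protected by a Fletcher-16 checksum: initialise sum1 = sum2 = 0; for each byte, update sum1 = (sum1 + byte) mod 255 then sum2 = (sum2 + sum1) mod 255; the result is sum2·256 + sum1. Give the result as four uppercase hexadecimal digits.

Running sums (mod 255):
  after byte 0 (246): sum1=246, sum2=246
  after byte 1 (199): sum1=190, sum2=181
  after byte 2 (45): sum1=235, sum2=161
  after byte 3 (205): sum1=185, sum2=91
  after byte 4 (3): sum1=188, sum2=24
  after byte 5 (179): sum1=112, sum2=136
Checksum = sum2·256 + sum1 = 136·256 + 112 = 34928 = 0x8870.

8870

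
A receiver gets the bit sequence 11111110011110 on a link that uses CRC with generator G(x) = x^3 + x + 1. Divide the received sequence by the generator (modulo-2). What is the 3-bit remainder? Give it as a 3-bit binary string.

011

Modulo-2 division of 11111110011110 by 1011:
  pos 0: 1111 XOR 1011 = 0100
  pos 1: 1001 XOR 1011 = 0010
  pos 3: 1011 XOR 1011 = 0000
  pos 9: 1111 XOR 1011 = 0100
  pos 10: 1000 XOR 1011 = 0011
Remainder = 011 (nonzero — an error is detected).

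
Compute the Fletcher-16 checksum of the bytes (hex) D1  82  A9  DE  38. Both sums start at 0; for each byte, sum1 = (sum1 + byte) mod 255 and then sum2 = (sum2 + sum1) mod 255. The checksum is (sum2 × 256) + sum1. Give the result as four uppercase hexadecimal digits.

Running sums (mod 255):
  after byte 0 (D1): sum1=209, sum2=209
  after byte 1 (82): sum1=84, sum2=38
  after byte 2 (A9): sum1=253, sum2=36
  after byte 3 (DE): sum1=220, sum2=1
  after byte 4 (38): sum1=21, sum2=22
Checksum = sum2·256 + sum1 = 22·256 + 21 = 5653 = 0x1615.

1615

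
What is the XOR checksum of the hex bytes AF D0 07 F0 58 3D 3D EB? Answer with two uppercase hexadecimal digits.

XOR the bytes together:
  start with 0xAF
  0xAF ⊕ 0xD0 = 0x7F
  0x7F ⊕ 0x07 = 0x78
  0x78 ⊕ 0xF0 = 0x88
  0x88 ⊕ 0x58 = 0xD0
  0xD0 ⊕ 0x3D = 0xED
  0xED ⊕ 0x3D = 0xD0
  0xD0 ⊕ 0xEB = 0x3B

3B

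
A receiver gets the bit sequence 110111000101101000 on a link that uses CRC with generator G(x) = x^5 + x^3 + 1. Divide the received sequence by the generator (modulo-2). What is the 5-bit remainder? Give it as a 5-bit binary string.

Modulo-2 division of 110111000101101000 by 101001:
  pos 0: 110111 XOR 101001 = 011110
  pos 1: 111100 XOR 101001 = 010101
  pos 2: 101010 XOR 101001 = 000011
  pos 6: 110101 XOR 101001 = 011100
  pos 7: 111001 XOR 101001 = 010000
  pos 8: 100000 XOR 101001 = 001001
  pos 10: 100110 XOR 101001 = 001111
  pos 12: 111100 XOR 101001 = 010101
Remainder = 10101 (nonzero — an error is detected).

10101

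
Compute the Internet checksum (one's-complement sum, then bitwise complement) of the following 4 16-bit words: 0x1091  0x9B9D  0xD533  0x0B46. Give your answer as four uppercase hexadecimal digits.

7357

One's-complement addition (fold any carry out of bit 15 back into bit 0):
  0x1091 + 0x9B9D = 0x0AC2E
  0xAC2E + 0xD533 = 0x18161 → wrap carry → 0x8162
  0x8162 + 0x0B46 = 0x08CA8
One's-complement sum = 0x8CA8.
Checksum = ~0x8CA8 & 0xFFFF = 0x7357.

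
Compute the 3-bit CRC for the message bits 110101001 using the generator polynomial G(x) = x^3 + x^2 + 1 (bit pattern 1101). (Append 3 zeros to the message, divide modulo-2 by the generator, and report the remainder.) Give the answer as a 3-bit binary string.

Append 3 zeros: 110101001000. Divide by 1101 (XOR where the leading bit is 1):
  pos 0: 1101 XOR 1101 = 0000
  pos 5: 1001 XOR 1101 = 0100
  pos 6: 1000 XOR 1101 = 0101
  pos 7: 1010 XOR 1101 = 0111
  pos 8: 1110 XOR 1101 = 0011
Remainder (last 3 bits) = 011. This is the CRC / FCS.

011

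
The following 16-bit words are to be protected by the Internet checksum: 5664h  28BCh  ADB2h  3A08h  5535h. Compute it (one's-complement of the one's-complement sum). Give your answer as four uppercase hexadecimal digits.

43EF

One's-complement addition (fold any carry out of bit 15 back into bit 0):
  0x5664 + 0x28BC = 0x07F20
  0x7F20 + 0xADB2 = 0x12CD2 → wrap carry → 0x2CD3
  0x2CD3 + 0x3A08 = 0x066DB
  0x66DB + 0x5535 = 0x0BC10
One's-complement sum = 0xBC10.
Checksum = ~0xBC10 & 0xFFFF = 0x43EF.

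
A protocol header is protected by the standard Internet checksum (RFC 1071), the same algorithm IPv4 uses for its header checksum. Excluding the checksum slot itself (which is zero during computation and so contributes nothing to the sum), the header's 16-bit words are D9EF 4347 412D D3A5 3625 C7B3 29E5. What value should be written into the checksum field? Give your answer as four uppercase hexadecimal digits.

A637

One's-complement addition (fold any carry out of bit 15 back into bit 0):
  0xD9EF + 0x4347 = 0x11D36 → wrap carry → 0x1D37
  0x1D37 + 0x412D = 0x05E64
  0x5E64 + 0xD3A5 = 0x13209 → wrap carry → 0x320A
  0x320A + 0x3625 = 0x0682F
  0x682F + 0xC7B3 = 0x12FE2 → wrap carry → 0x2FE3
  0x2FE3 + 0x29E5 = 0x059C8
One's-complement sum = 0x59C8.
Checksum = ~0x59C8 & 0xFFFF = 0xA637.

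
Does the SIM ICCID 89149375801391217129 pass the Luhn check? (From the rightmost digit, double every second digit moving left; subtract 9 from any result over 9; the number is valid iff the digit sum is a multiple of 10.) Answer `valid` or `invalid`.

valid

From the right, keep odd positions and double even positions (subtract 9 from any doubled value over 9):
  doubled (positions 2,4,...): 4 5 4 9 2 7 5 9 2 7 → sum 54
  kept (positions 1,3,...): 9 1 1 1 3 0 5 3 4 9 → sum 36
Total = 90.
90 mod 10 = 0, so the number is valid.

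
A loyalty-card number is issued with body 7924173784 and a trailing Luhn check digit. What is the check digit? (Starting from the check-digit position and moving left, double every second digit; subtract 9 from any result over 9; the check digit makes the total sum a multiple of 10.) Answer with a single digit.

Partial digits right→left: 4 8 7 3 7 1 4 2 9 7
Double every second digit counting from the check-digit position (so the 1st, 3rd, 5th, ... of the partial from the right).
  doubled (with −9 where >9): 8 5 5 8 9 → sum 35
  kept as-is: 8 3 1 2 7 → sum 21
Total = 35 + 21 = 56.
Check digit = (10 − (56 mod 10)) mod 10 = 4.

4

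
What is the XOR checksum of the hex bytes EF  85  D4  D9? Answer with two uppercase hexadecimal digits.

67

XOR the bytes together:
  start with 0xEF
  0xEF ⊕ 0x85 = 0x6A
  0x6A ⊕ 0xD4 = 0xBE
  0xBE ⊕ 0xD9 = 0x67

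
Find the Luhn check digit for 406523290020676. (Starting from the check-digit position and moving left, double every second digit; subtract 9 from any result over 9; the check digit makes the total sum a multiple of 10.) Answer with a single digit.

Partial digits right→left: 6 7 6 0 2 0 0 9 2 3 2 5 6 0 4
Double every second digit counting from the check-digit position (so the 1st, 3rd, 5th, ... of the partial from the right).
  doubled (with −9 where >9): 3 3 4 0 4 4 3 8 → sum 29
  kept as-is: 7 0 0 9 3 5 0 → sum 24
Total = 29 + 24 = 53.
Check digit = (10 − (53 mod 10)) mod 10 = 7.

7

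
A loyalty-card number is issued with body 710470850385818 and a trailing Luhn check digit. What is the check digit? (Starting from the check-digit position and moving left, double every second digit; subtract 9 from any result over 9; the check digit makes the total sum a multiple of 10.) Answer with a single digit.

Partial digits right→left: 8 1 8 5 8 3 0 5 8 0 7 4 0 1 7
Double every second digit counting from the check-digit position (so the 1st, 3rd, 5th, ... of the partial from the right).
  doubled (with −9 where >9): 7 7 7 0 7 5 0 5 → sum 38
  kept as-is: 1 5 3 5 0 4 1 → sum 19
Total = 38 + 19 = 57.
Check digit = (10 − (57 mod 10)) mod 10 = 3.

3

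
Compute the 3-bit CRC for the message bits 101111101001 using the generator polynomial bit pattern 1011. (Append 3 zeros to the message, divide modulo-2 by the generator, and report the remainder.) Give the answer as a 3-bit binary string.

Append 3 zeros: 101111101001000. Divide by 1011 (XOR where the leading bit is 1):
  pos 0: 1011 XOR 1011 = 0000
  pos 4: 1110 XOR 1011 = 0101
  pos 5: 1011 XOR 1011 = 0000
  pos 11: 1000 XOR 1011 = 0011
Remainder (last 3 bits) = 011. This is the CRC / FCS.

011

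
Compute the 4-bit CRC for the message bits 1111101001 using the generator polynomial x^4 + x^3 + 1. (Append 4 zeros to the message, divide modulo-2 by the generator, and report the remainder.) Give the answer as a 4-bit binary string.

1001

Append 4 zeros: 11111010010000. Divide by 11001 (XOR where the leading bit is 1):
  pos 0: 11111 XOR 11001 = 00110
  pos 2: 11001 XOR 11001 = 00000
  pos 9: 10000 XOR 11001 = 01001
Remainder (last 4 bits) = 1001. This is the CRC / FCS.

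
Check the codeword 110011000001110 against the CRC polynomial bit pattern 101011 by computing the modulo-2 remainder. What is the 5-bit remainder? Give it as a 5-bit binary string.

Modulo-2 division of 110011000001110 by 101011:
  pos 0: 110011 XOR 101011 = 011000
  pos 1: 110000 XOR 101011 = 011011
  pos 2: 110110 XOR 101011 = 011101
  pos 3: 111010 XOR 101011 = 010001
  pos 4: 100010 XOR 101011 = 001001
  pos 6: 100101 XOR 101011 = 001110
  pos 8: 111011 XOR 101011 = 010000
  pos 9: 100000 XOR 101011 = 001011
Remainder = 01011 (nonzero — an error is detected).

01011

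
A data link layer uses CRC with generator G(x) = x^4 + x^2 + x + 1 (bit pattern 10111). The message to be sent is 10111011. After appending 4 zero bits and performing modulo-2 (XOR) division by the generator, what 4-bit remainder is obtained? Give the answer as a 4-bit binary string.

Append 4 zeros: 101110110000. Divide by 10111 (XOR where the leading bit is 1):
  pos 0: 10111 XOR 10111 = 00000
  pos 6: 11000 XOR 10111 = 01111
  pos 7: 11110 XOR 10111 = 01001
Remainder (last 4 bits) = 1001. This is the CRC / FCS.

1001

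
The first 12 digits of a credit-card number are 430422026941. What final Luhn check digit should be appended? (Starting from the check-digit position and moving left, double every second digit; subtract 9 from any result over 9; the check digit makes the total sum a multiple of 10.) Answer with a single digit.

1

Partial digits right→left: 1 4 9 6 2 0 2 2 4 0 3 4
Double every second digit counting from the check-digit position (so the 1st, 3rd, 5th, ... of the partial from the right).
  doubled (with −9 where >9): 2 9 4 4 8 6 → sum 33
  kept as-is: 4 6 0 2 0 4 → sum 16
Total = 33 + 16 = 49.
Check digit = (10 − (49 mod 10)) mod 10 = 1.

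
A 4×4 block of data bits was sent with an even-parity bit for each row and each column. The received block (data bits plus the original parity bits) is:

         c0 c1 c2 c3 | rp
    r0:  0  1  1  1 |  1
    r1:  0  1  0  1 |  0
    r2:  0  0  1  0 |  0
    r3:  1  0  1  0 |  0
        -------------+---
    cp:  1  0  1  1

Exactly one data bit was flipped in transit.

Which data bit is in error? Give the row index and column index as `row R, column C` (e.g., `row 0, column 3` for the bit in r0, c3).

row 2, column 3

Recompute each row's even parity and compare to rp:
  r0: data parity 1, sent rp 1 → ok
  r1: data parity 0, sent rp 0 → ok
  r2: data parity 1, sent rp 0 → mismatch
  r3: data parity 0, sent rp 0 → ok
Recompute each column's even parity and compare to cp:
  c0: data parity 1, sent cp 1 → ok
  c1: data parity 0, sent cp 0 → ok
  c2: data parity 1, sent cp 1 → ok
  c3: data parity 0, sent cp 1 → mismatch
Exactly one row (r2) and one column (c3) fail → the flipped bit is at their intersection.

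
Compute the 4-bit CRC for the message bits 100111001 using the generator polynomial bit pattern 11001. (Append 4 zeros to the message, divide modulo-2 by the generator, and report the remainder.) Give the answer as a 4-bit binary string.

0110

Append 4 zeros: 1001110010000. Divide by 11001 (XOR where the leading bit is 1):
  pos 0: 10011 XOR 11001 = 01010
  pos 1: 10101 XOR 11001 = 01100
  pos 2: 11000 XOR 11001 = 00001
  pos 6: 10100 XOR 11001 = 01101
  pos 7: 11010 XOR 11001 = 00011
Remainder (last 4 bits) = 0110. This is the CRC / FCS.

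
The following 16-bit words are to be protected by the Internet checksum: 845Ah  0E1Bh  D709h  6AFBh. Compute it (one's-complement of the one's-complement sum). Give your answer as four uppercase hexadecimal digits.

2B85

One's-complement addition (fold any carry out of bit 15 back into bit 0):
  0x845A + 0x0E1B = 0x09275
  0x9275 + 0xD709 = 0x1697E → wrap carry → 0x697F
  0x697F + 0x6AFB = 0x0D47A
One's-complement sum = 0xD47A.
Checksum = ~0xD47A & 0xFFFF = 0x2B85.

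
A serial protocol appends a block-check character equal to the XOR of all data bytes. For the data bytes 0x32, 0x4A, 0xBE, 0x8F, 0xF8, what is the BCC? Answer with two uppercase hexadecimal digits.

B1

XOR the bytes together:
  start with 0x32
  0x32 ⊕ 0x4A = 0x78
  0x78 ⊕ 0xBE = 0xC6
  0xC6 ⊕ 0x8F = 0x49
  0x49 ⊕ 0xF8 = 0xB1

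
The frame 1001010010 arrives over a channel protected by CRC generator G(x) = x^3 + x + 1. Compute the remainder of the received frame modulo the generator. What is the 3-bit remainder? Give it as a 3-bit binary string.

101

Modulo-2 division of 1001010010 by 1011:
  pos 0: 1001 XOR 1011 = 0010
  pos 2: 1001 XOR 1011 = 0010
  pos 4: 1000 XOR 1011 = 0011
  pos 6: 1110 XOR 1011 = 0101
Remainder = 101 (nonzero — an error is detected).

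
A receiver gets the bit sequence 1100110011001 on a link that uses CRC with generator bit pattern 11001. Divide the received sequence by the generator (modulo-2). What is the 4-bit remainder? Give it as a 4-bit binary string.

0111

Modulo-2 division of 1100110011001 by 11001:
  pos 0: 11001 XOR 11001 = 00000
  pos 5: 10011 XOR 11001 = 01010
  pos 6: 10100 XOR 11001 = 01101
  pos 7: 11010 XOR 11001 = 00011
Remainder = 0111 (nonzero — an error is detected).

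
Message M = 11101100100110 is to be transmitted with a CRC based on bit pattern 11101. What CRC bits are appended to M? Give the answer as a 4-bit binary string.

Append 4 zeros: 111011001001100000. Divide by 11101 (XOR where the leading bit is 1):
  pos 0: 11101 XOR 11101 = 00000
  pos 5: 10010 XOR 11101 = 01111
  pos 6: 11110 XOR 11101 = 00011
  pos 9: 11110 XOR 11101 = 00011
  pos 12: 11000 XOR 11101 = 00101
Remainder (last 4 bits) = 1010. This is the CRC / FCS.

1010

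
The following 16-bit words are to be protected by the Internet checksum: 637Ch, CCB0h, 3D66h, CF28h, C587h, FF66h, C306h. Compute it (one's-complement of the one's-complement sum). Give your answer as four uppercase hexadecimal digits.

One's-complement addition (fold any carry out of bit 15 back into bit 0):
  0x637C + 0xCCB0 = 0x1302C → wrap carry → 0x302D
  0x302D + 0x3D66 = 0x06D93
  0x6D93 + 0xCF28 = 0x13CBB → wrap carry → 0x3CBC
  0x3CBC + 0xC587 = 0x10243 → wrap carry → 0x0244
  0x0244 + 0xFF66 = 0x101AA → wrap carry → 0x01AB
  0x01AB + 0xC306 = 0x0C4B1
One's-complement sum = 0xC4B1.
Checksum = ~0xC4B1 & 0xFFFF = 0x3B4E.

3B4E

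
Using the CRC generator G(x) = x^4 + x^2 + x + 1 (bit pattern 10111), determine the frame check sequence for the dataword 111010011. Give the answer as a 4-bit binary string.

1010

Append 4 zeros: 1110100110000. Divide by 10111 (XOR where the leading bit is 1):
  pos 0: 11101 XOR 10111 = 01010
  pos 1: 10100 XOR 10111 = 00011
  pos 4: 11011 XOR 10111 = 01100
  pos 5: 11000 XOR 10111 = 01111
  pos 6: 11110 XOR 10111 = 01001
  pos 7: 10010 XOR 10111 = 00101
Remainder (last 4 bits) = 1010. This is the CRC / FCS.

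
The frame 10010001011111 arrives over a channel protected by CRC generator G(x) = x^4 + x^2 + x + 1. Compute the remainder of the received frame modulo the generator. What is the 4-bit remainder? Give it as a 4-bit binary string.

0000

Modulo-2 division of 10010001011111 by 10111:
  pos 0: 10010 XOR 10111 = 00101
  pos 2: 10100 XOR 10111 = 00011
  pos 5: 11101 XOR 10111 = 01010
  pos 6: 10101 XOR 10111 = 00010
  pos 9: 10111 XOR 10111 = 00000
Remainder = 0000 (zero — the frame passes the CRC check).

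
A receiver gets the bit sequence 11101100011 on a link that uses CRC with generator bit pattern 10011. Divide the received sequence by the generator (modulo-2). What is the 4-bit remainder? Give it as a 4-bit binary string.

0001

Modulo-2 division of 11101100011 by 10011:
  pos 0: 11101 XOR 10011 = 01110
  pos 1: 11101 XOR 10011 = 01110
  pos 2: 11100 XOR 10011 = 01111
  pos 3: 11110 XOR 10011 = 01101
  pos 4: 11010 XOR 10011 = 01001
  pos 5: 10011 XOR 10011 = 00000
Remainder = 0001 (nonzero — an error is detected).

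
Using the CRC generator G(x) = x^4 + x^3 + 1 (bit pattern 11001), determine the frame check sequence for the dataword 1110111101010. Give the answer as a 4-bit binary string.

Append 4 zeros: 11101111010100000. Divide by 11001 (XOR where the leading bit is 1):
  pos 0: 11101 XOR 11001 = 00100
  pos 2: 10011 XOR 11001 = 01010
  pos 3: 10101 XOR 11001 = 01100
  pos 4: 11000 XOR 11001 = 00001
  pos 8: 11010 XOR 11001 = 00011
  pos 11: 11000 XOR 11001 = 00001
Remainder (last 4 bits) = 0010. This is the CRC / FCS.

0010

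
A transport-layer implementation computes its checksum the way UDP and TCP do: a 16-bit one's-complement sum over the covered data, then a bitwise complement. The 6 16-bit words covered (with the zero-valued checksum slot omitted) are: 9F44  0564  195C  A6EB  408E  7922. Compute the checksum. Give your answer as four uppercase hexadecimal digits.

E15E

One's-complement addition (fold any carry out of bit 15 back into bit 0):
  0x9F44 + 0x0564 = 0x0A4A8
  0xA4A8 + 0x195C = 0x0BE04
  0xBE04 + 0xA6EB = 0x164EF → wrap carry → 0x64F0
  0x64F0 + 0x408E = 0x0A57E
  0xA57E + 0x7922 = 0x11EA0 → wrap carry → 0x1EA1
One's-complement sum = 0x1EA1.
Checksum = ~0x1EA1 & 0xFFFF = 0xE15E.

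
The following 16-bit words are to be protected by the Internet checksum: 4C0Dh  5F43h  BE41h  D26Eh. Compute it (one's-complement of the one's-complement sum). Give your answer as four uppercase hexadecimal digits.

One's-complement addition (fold any carry out of bit 15 back into bit 0):
  0x4C0D + 0x5F43 = 0x0AB50
  0xAB50 + 0xBE41 = 0x16991 → wrap carry → 0x6992
  0x6992 + 0xD26E = 0x13C00 → wrap carry → 0x3C01
One's-complement sum = 0x3C01.
Checksum = ~0x3C01 & 0xFFFF = 0xC3FE.

C3FE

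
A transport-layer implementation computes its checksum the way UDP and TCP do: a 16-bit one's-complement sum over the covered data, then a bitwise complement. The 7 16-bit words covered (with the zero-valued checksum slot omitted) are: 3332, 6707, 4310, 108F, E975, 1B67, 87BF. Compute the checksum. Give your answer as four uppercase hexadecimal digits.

One's-complement addition (fold any carry out of bit 15 back into bit 0):
  0x3332 + 0x6707 = 0x09A39
  0x9A39 + 0x4310 = 0x0DD49
  0xDD49 + 0x108F = 0x0EDD8
  0xEDD8 + 0xE975 = 0x1D74D → wrap carry → 0xD74E
  0xD74E + 0x1B67 = 0x0F2B5
  0xF2B5 + 0x87BF = 0x17A74 → wrap carry → 0x7A75
One's-complement sum = 0x7A75.
Checksum = ~0x7A75 & 0xFFFF = 0x858A.

858A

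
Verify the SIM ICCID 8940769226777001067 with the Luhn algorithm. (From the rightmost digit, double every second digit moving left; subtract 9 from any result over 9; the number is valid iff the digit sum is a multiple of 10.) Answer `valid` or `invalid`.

From the right, keep odd positions and double even positions (subtract 9 from any doubled value over 9):
  doubled (positions 2,4,...): 3 2 0 5 3 4 3 0 9 → sum 29
  kept (positions 1,3,...): 7 0 0 7 7 2 9 7 4 8 → sum 51
Total = 80.
80 mod 10 = 0, so the number is valid.

valid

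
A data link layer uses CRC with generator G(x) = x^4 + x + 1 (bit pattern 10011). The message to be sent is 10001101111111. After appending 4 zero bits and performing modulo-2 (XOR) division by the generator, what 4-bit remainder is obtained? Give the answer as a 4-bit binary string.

1100

Append 4 zeros: 100011011111110000. Divide by 10011 (XOR where the leading bit is 1):
  pos 0: 10001 XOR 10011 = 00010
  pos 3: 10101 XOR 10011 = 00110
  pos 5: 11011 XOR 10011 = 01000
  pos 6: 10001 XOR 10011 = 00010
  pos 9: 10111 XOR 10011 = 00100
  pos 11: 10000 XOR 10011 = 00011
Remainder (last 4 bits) = 1100. This is the CRC / FCS.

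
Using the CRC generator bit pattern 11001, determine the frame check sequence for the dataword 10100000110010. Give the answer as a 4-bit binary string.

0101

Append 4 zeros: 101000001100100000. Divide by 11001 (XOR where the leading bit is 1):
  pos 0: 10100 XOR 11001 = 01101
  pos 1: 11010 XOR 11001 = 00011
  pos 4: 11001 XOR 11001 = 00000
  pos 9: 10010 XOR 11001 = 01011
  pos 10: 10110 XOR 11001 = 01111
  pos 11: 11110 XOR 11001 = 00111
  pos 13: 11100 XOR 11001 = 00101
Remainder (last 4 bits) = 0101. This is the CRC / FCS.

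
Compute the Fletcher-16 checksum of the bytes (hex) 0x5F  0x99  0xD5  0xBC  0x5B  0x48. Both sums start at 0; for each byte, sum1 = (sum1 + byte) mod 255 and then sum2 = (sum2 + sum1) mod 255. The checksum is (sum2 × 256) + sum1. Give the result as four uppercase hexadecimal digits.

Running sums (mod 255):
  after byte 0 (0x5F): sum1=95, sum2=95
  after byte 1 (0x99): sum1=248, sum2=88
  after byte 2 (0xD5): sum1=206, sum2=39
  after byte 3 (0xBC): sum1=139, sum2=178
  after byte 4 (0x5B): sum1=230, sum2=153
  after byte 5 (0x48): sum1=47, sum2=200
Checksum = sum2·256 + sum1 = 200·256 + 47 = 51247 = 0xC82F.

C82F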